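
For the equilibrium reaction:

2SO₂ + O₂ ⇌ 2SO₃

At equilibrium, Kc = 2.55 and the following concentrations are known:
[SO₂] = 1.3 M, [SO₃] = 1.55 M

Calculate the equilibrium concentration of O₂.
[O₂] = 0.5575 M

Kc = ([SO₃]^2) / ([SO₂]^2 × [O₂]) = 2.55
[O₂]^1 = (product terms)/(Kc · other reactant terms) = 2.4025 / (2.55 · 1.69) = 0.55749
[O₂] = 0.5575 M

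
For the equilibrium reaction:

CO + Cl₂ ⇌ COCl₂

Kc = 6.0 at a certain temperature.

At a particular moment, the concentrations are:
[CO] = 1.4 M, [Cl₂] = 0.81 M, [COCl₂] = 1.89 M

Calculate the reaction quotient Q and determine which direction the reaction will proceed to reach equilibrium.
Q = 1.667, Q < K, reaction proceeds forward (toward products)

Q = ([COCl₂]) / ([CO] × [Cl₂])
  = ((1.89)) / ((1.4)·(0.81)) = 1.89/1.134 = 1.667
Since Q = 1.667 < Kc = 6.0, the reaction proceeds forward (toward products) to reach equilibrium.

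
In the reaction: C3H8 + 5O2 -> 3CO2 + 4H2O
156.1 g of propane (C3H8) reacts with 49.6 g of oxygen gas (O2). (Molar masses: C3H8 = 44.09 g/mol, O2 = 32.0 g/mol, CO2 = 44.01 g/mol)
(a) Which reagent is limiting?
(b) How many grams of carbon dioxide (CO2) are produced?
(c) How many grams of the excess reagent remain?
(a) O2, (b) 40.93 g, (c) 142.4 g

Moles of C3H8 = 156.1 g ÷ 44.09 g/mol = 3.54049 mol
Moles of O2 = 49.6 g ÷ 32.0 g/mol = 1.55 mol
Moles ÷ coefficient: C3H8: 3.54049/1 = 3.54, O2: 1.55/5 = 0.31
(a) O2 has the smaller value, so O2 is the limiting reagent.
(b) Moles of CO2 = 1.55 mol O2 × (3/5) = 0.93 mol; mass = 0.93 mol × 44.01 g/mol = 40.93 g
(c) C3H8 consumed = 1.55 × (1/5) = 0.31 mol; remaining = 3.54049 − 0.31 = 3.23049 mol; mass = 3.23049 mol × 44.09 g/mol = 142.4 g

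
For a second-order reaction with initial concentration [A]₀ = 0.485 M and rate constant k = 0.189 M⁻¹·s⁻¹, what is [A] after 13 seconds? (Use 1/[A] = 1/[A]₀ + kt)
0.2213 M

1/[A] = 1/[A]₀ + k·t = 1/0.485 + (0.189)·(13) = 2.0619 + 2.4570 = 4.5189
[A] = 1/4.5189 = 0.2213 M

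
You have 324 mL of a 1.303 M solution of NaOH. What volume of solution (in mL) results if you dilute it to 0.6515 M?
Using M₁V₁ = M₂V₂:
1.303 × 324 = 0.6515 × V₂
V₂ = (1.303 × 324) / 0.6515 = 648 mL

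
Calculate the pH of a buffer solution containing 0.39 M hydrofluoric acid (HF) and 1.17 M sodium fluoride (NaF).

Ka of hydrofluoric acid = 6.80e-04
pH = 3.64

pKa = -log(6.80e-04) = 3.17. pH = pKa + log([A⁻]/[HA]) = 3.17 + log(1.17/0.39)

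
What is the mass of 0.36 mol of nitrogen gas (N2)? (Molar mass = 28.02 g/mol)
Mass = 0.36 mol × 28.02 g/mol = 10.09 g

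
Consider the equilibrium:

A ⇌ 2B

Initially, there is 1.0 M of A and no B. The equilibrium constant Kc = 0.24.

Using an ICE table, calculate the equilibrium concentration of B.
[B] = 0.434 M

ICE: [A] = 1.0 − x, [B] = 2x.
Kc = (2x)²/(1.0 − x) = 0.24 ⇒ 4x² + 0.24x − 0.24 = 0.
x = (−0.24 + √(0.24² + 4·4·0.24))/(2·4) = (−0.24 + √3.8976)/8 = 0.21678.
[B] = 2x = 0.434 M.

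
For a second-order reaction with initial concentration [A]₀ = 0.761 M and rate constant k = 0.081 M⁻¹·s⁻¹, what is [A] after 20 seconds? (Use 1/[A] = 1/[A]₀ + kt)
0.3408 M

1/[A] = 1/[A]₀ + k·t = 1/0.761 + (0.081)·(20) = 1.3141 + 1.6200 = 2.9341
[A] = 1/2.9341 = 0.3408 M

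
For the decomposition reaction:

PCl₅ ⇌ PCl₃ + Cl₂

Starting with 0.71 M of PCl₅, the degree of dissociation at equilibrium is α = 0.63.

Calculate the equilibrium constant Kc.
K_c = 0.7616

x = α·[A]₀ = 0.63 × 0.71 = 0.4473 M dissociated.
At eq: [PCl₅] = 0.71 − 0.4473 = 0.2627 M; [PCl₃] = [Cl₂] = x = 0.4473 M.
Kc = [PCl₃][Cl₂]/[PCl₅] = (0.4473)²/0.2627 = 0.7616.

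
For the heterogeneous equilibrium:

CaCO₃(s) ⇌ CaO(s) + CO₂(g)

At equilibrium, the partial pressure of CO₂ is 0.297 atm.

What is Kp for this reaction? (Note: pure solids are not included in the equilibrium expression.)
K_p = 0.297

Solids (CaCO₃, CaO) have activity 1 and are excluded.
Kp = P(CO₂) = 0.297.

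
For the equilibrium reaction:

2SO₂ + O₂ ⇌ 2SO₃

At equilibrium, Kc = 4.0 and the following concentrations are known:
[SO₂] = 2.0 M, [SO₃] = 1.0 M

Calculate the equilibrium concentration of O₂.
[O₂] = 0.0625 M

Kc = ([SO₃]^2) / ([SO₂]^2 × [O₂]) = 4.0
[O₂]^1 = (product terms)/(Kc · other reactant terms) = 1 / (4.0 · 4) = 0.0625
[O₂] = 0.0625 M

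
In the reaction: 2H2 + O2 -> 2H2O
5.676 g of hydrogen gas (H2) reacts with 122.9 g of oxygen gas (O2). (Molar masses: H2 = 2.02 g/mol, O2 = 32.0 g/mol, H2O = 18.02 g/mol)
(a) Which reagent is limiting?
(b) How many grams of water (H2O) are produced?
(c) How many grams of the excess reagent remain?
(a) H2, (b) 50.63 g, (c) 77.94 g

Moles of H2 = 5.676 g ÷ 2.02 g/mol = 2.8099 mol
Moles of O2 = 122.9 g ÷ 32.0 g/mol = 3.84063 mol
Moles ÷ coefficient: H2: 2.8099/2 = 1.405, O2: 3.84063/1 = 3.841
(a) H2 has the smaller value, so H2 is the limiting reagent.
(b) Moles of H2O = 2.8099 mol H2 × (2/2) = 2.8099 mol; mass = 2.8099 mol × 18.02 g/mol = 50.63 g
(c) O2 consumed = 2.8099 × (1/2) = 1.40495 mol; remaining = 3.84063 − 1.40495 = 2.43567 mol; mass = 2.43567 mol × 32.0 g/mol = 77.94 g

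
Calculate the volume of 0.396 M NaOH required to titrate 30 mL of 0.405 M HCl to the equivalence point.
V_{base} = 30.7 mL

At equivalence: moles acid = moles base.
moles HCl = 0.405 M × 0.03 L = 0.01215 mol
V_NaOH = 0.01215 mol ÷ 0.396 M = 0.03068 L = 30.7 mL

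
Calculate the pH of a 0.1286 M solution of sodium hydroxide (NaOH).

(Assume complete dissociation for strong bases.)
pH = 13.11

[OH⁻] = 0.1286 M for strong base. pOH = -log[OH⁻] = 0.89, pH = 14 - pOH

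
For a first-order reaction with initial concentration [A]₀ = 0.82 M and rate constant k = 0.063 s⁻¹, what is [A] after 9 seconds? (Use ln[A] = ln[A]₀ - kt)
0.4651 M

ln[A] = ln[A]₀ - k·t = ln(0.82) - (0.063)·(9) = -0.1985 - 0.5670 = -0.7655
[A] = e^(-0.7655) = 0.4651 M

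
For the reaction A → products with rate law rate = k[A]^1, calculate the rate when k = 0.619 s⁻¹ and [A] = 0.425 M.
0.2631 M/s

rate = k·[A]^1 = 0.619·(0.425)^1 = 0.619·0.425 = 0.2631 M/s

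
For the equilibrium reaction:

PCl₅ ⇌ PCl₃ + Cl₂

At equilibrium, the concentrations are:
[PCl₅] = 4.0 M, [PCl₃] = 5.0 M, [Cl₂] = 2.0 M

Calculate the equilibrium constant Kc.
K_c = 2.5000

Kc = ([PCl₃] × [Cl₂]) / ([PCl₅])
   = ((5.0)·(2.0)) / ((4.0))
   = 10 / 4 = 2.5000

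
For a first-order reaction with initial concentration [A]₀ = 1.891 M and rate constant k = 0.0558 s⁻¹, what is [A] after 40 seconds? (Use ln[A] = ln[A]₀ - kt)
0.2029 M

ln[A] = ln[A]₀ - k·t = ln(1.891) - (0.0558)·(40) = 0.6371 - 2.2320 = -1.5949
[A] = e^(-1.5949) = 0.2029 M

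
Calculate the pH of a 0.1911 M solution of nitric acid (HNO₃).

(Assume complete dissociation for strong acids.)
pH = 0.72

[H⁺] = 0.1911 M for strong acid. pH = -log[H⁺] = -log(0.1911)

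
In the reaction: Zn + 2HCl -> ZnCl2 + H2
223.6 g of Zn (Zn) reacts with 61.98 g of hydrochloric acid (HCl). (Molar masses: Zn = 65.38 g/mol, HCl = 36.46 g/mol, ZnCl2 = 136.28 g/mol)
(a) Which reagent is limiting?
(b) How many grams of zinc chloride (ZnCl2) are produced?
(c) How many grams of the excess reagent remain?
(a) HCl, (b) 115.8 g, (c) 168 g

Moles of Zn = 223.6 g ÷ 65.38 g/mol = 3.42001 mol
Moles of HCl = 61.98 g ÷ 36.46 g/mol = 1.69995 mol
Moles ÷ coefficient: Zn: 3.42001/1 = 3.42, HCl: 1.69995/2 = 0.85
(a) HCl has the smaller value, so HCl is the limiting reagent.
(b) Moles of ZnCl2 = 1.69995 mol HCl × (1/2) = 0.849973 mol; mass = 0.849973 mol × 136.28 g/mol = 115.8 g
(c) Zn consumed = 1.69995 × (1/2) = 0.849973 mol; remaining = 3.42001 − 0.849973 = 2.57003 mol; mass = 2.57003 mol × 65.38 g/mol = 168 g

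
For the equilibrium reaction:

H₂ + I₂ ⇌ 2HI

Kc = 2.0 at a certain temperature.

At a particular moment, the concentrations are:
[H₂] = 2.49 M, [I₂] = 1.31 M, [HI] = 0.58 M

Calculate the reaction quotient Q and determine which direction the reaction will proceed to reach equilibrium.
Q = 0.103, Q < K, reaction proceeds forward (toward products)

Q = ([HI]^2) / ([H₂] × [I₂])
  = ((0.58)^2) / ((2.49)·(1.31)) = 0.3364/3.2619 = 0.1031
Since Q = 0.1031 < Kc = 2.0, the reaction proceeds forward (toward products) to reach equilibrium.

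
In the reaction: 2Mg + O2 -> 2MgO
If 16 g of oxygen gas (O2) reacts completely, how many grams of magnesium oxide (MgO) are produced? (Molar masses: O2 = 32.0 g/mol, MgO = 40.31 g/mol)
Moles of O2 = 16 g ÷ 32.0 g/mol = 0.5 mol
Mole ratio: 2 mol MgO / 1 mol O2
Moles of MgO = 0.5 × (2/1) = 1 mol
Mass of MgO = 1 mol × 40.31 g/mol = 40.31 g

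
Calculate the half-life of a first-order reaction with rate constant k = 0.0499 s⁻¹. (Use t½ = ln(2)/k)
13.89 s

t½ = ln(2)/k = 0.6931/0.0499 = 13.89 s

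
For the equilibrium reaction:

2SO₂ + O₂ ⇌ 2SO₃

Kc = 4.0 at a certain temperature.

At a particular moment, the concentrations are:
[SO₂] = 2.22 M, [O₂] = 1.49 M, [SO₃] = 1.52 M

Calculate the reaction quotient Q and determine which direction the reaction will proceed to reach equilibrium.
Q = 0.315, Q < K, reaction proceeds forward (toward products)

Q = ([SO₃]^2) / ([SO₂]^2 × [O₂])
  = ((1.52)^2) / ((2.22)^2·(1.49)) = 2.3104/7.3433 = 0.3146
Since Q = 0.3146 < Kc = 4.0, the reaction proceeds forward (toward products) to reach equilibrium.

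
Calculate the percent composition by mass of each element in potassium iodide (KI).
K: 23.55%, I: 76.45%

Molar mass of KI = 166.0 g/mol
% K = (1 × 39.1) / 166.0 × 100% = 39.1 / 166.0 × 100% = 23.55%
% I = (1 × 126.9) / 166.0 × 100% = 126.9 / 166.0 × 100% = 76.45%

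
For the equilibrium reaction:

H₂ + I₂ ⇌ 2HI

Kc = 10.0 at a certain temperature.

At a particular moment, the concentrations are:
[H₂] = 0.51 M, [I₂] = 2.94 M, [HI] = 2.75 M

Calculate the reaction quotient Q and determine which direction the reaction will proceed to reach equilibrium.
Q = 5.044, Q < K, reaction proceeds forward (toward products)

Q = ([HI]^2) / ([H₂] × [I₂])
  = ((2.75)^2) / ((0.51)·(2.94)) = 7.5625/1.4994 = 5.044
Since Q = 5.044 < Kc = 10.0, the reaction proceeds forward (toward products) to reach equilibrium.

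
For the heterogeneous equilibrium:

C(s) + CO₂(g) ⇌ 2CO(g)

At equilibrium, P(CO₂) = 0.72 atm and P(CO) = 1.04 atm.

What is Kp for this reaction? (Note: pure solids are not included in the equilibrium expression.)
K_p = 1.502

Solid C is excluded.
Kp = P(CO)²/P(CO₂) = (1.04)²/0.72 = 1.082/0.72 = 1.502.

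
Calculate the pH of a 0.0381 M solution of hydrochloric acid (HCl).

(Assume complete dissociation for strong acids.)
pH = 1.42

[H⁺] = 0.0381 M for strong acid. pH = -log[H⁺] = -log(0.0381)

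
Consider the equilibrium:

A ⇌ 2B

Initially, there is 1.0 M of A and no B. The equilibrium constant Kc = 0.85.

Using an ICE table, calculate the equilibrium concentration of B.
[B] = 0.734 M

ICE: [A] = 1.0 − x, [B] = 2x.
Kc = (2x)²/(1.0 − x) = 0.85 ⇒ 4x² + 0.85x − 0.85 = 0.
x = (−0.85 + √(0.85² + 4·4·0.85))/(2·4) = (−0.85 + √14.322)/8 = 0.36681.
[B] = 2x = 0.734 M.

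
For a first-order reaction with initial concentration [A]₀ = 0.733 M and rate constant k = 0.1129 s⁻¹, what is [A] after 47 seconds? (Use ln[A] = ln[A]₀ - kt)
0.0036 M

ln[A] = ln[A]₀ - k·t = ln(0.733) - (0.1129)·(47) = -0.3106 - 5.3063 = -5.6169
[A] = e^(-5.6169) = 0.0036 M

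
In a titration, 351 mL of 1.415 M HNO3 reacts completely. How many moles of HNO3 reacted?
Moles = Molarity × Volume (L)
Moles = 1.415 M × 0.351 L = 0.4967 mol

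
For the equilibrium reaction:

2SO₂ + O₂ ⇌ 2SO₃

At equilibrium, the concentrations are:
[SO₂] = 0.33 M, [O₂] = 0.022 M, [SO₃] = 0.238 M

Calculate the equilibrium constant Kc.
K_c = 23.6430

Kc = ([SO₃]^2) / ([SO₂]^2 × [O₂])
   = ((0.238)^2) / ((0.33)^2·(0.022))
   = 0.056644 / 0.0023958 = 23.6430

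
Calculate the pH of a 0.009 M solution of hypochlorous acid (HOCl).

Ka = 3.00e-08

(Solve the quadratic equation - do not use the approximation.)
pH = 4.78

x² + Ka×x - Ka×C = 0. Using quadratic formula: [H⁺] = 1.6417e-05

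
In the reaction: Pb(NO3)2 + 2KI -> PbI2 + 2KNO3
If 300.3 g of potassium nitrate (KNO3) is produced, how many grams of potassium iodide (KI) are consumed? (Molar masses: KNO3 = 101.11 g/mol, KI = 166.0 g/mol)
Moles of KNO3 = 300.3 g ÷ 101.11 g/mol = 2.97003 mol
Mole ratio: 2 mol KI / 2 mol KNO3
Moles of KI = 2.97003 × (2/2) = 2.97003 mol
Mass of KI = 2.97003 mol × 166.0 g/mol = 493 g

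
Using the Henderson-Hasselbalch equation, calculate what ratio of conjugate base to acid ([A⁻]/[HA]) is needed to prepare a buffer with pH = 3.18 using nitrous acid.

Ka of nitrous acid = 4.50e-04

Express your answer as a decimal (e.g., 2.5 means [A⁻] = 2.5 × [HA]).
[A⁻]/[HA] = 0.681

pKa = −log(4.50e-04) = 3.3468. pH = pKa + log([A⁻]/[HA]). 3.18 = 3.3468 + log(ratio). log(ratio) = 3.18 − 3.3468 = -0.1668. ratio = 10^(-0.1668) = 0.681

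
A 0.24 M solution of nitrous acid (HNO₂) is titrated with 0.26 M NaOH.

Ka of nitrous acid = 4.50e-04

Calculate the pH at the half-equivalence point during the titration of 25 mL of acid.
pH = pKa = 3.35

At the half-equivalence point, [HA] = [A⁻], so by Henderson–Hasselbalch pH = pKa + log(1) = pKa.
pKa = −log(4.50e-04) = 3.35.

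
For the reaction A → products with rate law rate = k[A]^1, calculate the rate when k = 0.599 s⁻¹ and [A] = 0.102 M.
0.0611 M/s

rate = k·[A]^1 = 0.599·(0.102)^1 = 0.599·0.102 = 0.0611 M/s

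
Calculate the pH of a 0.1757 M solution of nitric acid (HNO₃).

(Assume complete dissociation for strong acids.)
pH = 0.76

[H⁺] = 0.1757 M for strong acid. pH = -log[H⁺] = -log(0.1757)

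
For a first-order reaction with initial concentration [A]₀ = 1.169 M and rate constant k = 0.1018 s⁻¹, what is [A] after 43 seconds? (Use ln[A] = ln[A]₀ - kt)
0.0147 M

ln[A] = ln[A]₀ - k·t = ln(1.169) - (0.1018)·(43) = 0.1561 - 4.3774 = -4.2213
[A] = e^(-4.2213) = 0.0147 M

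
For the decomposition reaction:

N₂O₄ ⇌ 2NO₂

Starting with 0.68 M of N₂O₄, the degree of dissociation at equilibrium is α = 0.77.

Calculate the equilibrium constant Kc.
K_c = 7.0117

x = α·[A]₀ = 0.77 × 0.68 = 0.5236 M dissociated.
At eq: [N₂O₄] = 0.68 − 0.5236 = 0.1564 M; [NO₂] = 2x = 1.047 M.
Kc = [NO₂]²/[N₂O₄] = (1.047)²/0.1564 = 7.012.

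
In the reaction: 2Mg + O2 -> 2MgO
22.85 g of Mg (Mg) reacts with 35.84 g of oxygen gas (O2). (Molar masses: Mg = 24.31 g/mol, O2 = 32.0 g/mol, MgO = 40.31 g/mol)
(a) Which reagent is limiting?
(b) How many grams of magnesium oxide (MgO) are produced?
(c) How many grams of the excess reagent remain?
(a) Mg, (b) 37.89 g, (c) 20.8 g

Moles of Mg = 22.85 g ÷ 24.31 g/mol = 0.939942 mol
Moles of O2 = 35.84 g ÷ 32.0 g/mol = 1.12 mol
Moles ÷ coefficient: Mg: 0.939942/2 = 0.47, O2: 1.12/1 = 1.12
(a) Mg has the smaller value, so Mg is the limiting reagent.
(b) Moles of MgO = 0.939942 mol Mg × (2/2) = 0.939942 mol; mass = 0.939942 mol × 40.31 g/mol = 37.89 g
(c) O2 consumed = 0.939942 × (1/2) = 0.469971 mol; remaining = 1.12 − 0.469971 = 0.650029 mol; mass = 0.650029 mol × 32.0 g/mol = 20.8 g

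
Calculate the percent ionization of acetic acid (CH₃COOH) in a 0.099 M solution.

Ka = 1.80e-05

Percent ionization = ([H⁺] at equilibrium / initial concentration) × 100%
Percent ionization = 1.34%

Let x = [H⁺]. Ka = x²/(C - x) ⇒ x² + (1.80e-05)x - (1.80e-05)(0.099) = 0. x = 1.3259e-03. Percent = (1.3259e-03/0.099) × 100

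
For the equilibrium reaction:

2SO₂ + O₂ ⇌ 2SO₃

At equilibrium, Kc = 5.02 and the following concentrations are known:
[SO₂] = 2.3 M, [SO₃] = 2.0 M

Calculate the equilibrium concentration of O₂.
[O₂] = 0.1506 M

Kc = ([SO₃]^2) / ([SO₂]^2 × [O₂]) = 5.02
[O₂]^1 = (product terms)/(Kc · other reactant terms) = 4 / (5.02 · 5.29) = 0.15063
[O₂] = 0.1506 M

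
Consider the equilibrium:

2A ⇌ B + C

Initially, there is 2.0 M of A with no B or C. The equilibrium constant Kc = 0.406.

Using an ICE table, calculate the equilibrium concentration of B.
[B] = 0.560 M

ICE: [A] = 2.0 − 2x, [B] = [C] = x.
Kc = x²/(2.0 − 2x)² = 0.406 ⇒ √Kc = x/(2.0 − 2x).
x = √0.406·2.0/(1 + 2√0.406) = 0.63718·2.0/2.2744 = 0.56032.
[B] = x = 0.560 M.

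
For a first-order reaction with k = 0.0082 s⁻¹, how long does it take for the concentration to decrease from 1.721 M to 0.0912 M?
358.24 s

From ln[A] = ln[A]₀ - k·t: t = ln([A]₀/[A])/k = ln(1.721/0.0912)/0.0082 = ln(18.8706)/0.0082 = 2.9376/0.0082 = 358.24 s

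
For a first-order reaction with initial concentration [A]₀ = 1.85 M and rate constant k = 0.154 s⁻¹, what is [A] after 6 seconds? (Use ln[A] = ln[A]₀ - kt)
0.7343 M

ln[A] = ln[A]₀ - k·t = ln(1.85) - (0.154)·(6) = 0.6152 - 0.9240 = -0.3088
[A] = e^(-0.3088) = 0.7343 M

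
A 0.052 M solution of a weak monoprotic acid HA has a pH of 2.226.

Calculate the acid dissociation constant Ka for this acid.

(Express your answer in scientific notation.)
K_a = 7.67e-04

[H⁺] = 10^(−pH) = 10^(−2.226) = 5.943e-03 M. For HA ⇌ H⁺ + A⁻, Ka = x²/(C − x) = (5.943e-03)²/(0.052 − 5.943e-03) = 7.67e-04.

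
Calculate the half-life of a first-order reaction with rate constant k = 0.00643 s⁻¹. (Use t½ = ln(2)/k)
107.80 s

t½ = ln(2)/k = 0.6931/0.00643 = 107.80 s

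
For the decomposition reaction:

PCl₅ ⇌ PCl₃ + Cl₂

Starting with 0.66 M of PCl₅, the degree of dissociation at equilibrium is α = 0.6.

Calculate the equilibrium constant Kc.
K_c = 0.5940

x = α·[A]₀ = 0.6 × 0.66 = 0.396 M dissociated.
At eq: [PCl₅] = 0.66 − 0.396 = 0.264 M; [PCl₃] = [Cl₂] = x = 0.396 M.
Kc = [PCl₃][Cl₂]/[PCl₅] = (0.396)²/0.264 = 0.594.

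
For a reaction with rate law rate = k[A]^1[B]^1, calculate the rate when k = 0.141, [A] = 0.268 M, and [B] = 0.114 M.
0.004308 M/s

rate = k·[A]^1·[B]^1 = 0.141·(0.268)^1·(0.114)^1 = 0.141·0.268·0.114 = 0.004308 M/s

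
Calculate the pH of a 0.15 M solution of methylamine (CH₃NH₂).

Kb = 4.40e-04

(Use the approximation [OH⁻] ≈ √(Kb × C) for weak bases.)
pH = 11.91

[OH⁻] = √(Kb × C) = √(4.40e-04 × 0.15) = 8.1240e-03. pOH = 2.09, pH = 14 - pOH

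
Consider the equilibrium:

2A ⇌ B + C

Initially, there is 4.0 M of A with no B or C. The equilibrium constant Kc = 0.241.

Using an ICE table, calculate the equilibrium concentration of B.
[B] = 0.991 M

ICE: [A] = 4.0 − 2x, [B] = [C] = x.
Kc = x²/(4.0 − 2x)² = 0.241 ⇒ √Kc = x/(4.0 − 2x).
x = √0.241·4.0/(1 + 2√0.241) = 0.49092·4.0/1.9818 = 0.99083.
[B] = x = 0.991 M.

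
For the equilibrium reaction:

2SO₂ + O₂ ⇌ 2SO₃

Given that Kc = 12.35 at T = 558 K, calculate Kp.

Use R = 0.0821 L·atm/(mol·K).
K_p = 0.2696

Δn = (moles gaseous products) − (moles gaseous reactants) = -1
T = 558 K; RT = 0.0821 × 558 = 45.8118
Kp = Kc·(RT)^Δn = 12.35 × (45.8118)^-1 = 12.35 × 0.0218284 = 0.2696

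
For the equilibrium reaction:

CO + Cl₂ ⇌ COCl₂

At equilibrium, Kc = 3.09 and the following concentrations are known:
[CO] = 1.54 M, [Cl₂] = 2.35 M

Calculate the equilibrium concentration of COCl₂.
[COCl₂] = 11.1827 M

Kc = ([COCl₂]) / ([CO] × [Cl₂]) = 3.09
[COCl₂]^1 = Kc · (reactant terms)/(other product terms) = 3.09 · 3.619 / 1 = 11.183
[COCl₂] = 11.1827 M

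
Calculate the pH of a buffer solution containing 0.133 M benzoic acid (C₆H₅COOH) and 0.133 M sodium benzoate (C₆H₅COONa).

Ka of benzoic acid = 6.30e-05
pH = 4.20

pKa = -log(6.30e-05) = 4.20. pH = pKa + log([A⁻]/[HA]) = 4.20 + log(0.133/0.133)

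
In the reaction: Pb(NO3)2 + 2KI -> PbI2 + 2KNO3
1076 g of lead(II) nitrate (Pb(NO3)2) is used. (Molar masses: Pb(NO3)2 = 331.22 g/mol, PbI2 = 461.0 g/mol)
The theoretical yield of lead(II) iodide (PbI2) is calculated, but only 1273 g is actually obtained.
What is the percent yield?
Moles of Pb(NO3)2 = 1076 g ÷ 331.22 g/mol = 3.2486 mol
Mole ratio: 1 mol PbI2 / 1 mol Pb(NO3)2
Moles of PbI2 = 3.2486 × (1/1) = 3.2486 mol
Theoretical yield = 3.2486 mol × 461.0 g/mol = 1497.6 g
Actual yield = 1273 g
Percent yield = (1273 / 1497.6) × 100% = 85.0%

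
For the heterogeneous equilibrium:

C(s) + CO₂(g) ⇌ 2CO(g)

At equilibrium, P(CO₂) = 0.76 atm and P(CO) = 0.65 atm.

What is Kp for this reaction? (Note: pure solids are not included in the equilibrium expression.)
K_p = 0.556

Solid C is excluded.
Kp = P(CO)²/P(CO₂) = (0.65)²/0.76 = 0.4225/0.76 = 0.556.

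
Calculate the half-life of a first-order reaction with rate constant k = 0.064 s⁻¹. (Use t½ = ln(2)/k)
10.83 s

t½ = ln(2)/k = 0.6931/0.064 = 10.83 s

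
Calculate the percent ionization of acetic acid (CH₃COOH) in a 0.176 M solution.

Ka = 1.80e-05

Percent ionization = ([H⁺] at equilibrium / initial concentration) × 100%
Percent ionization = 1.01%

Let x = [H⁺]. Ka = x²/(C - x) ⇒ x² + (1.80e-05)x - (1.80e-05)(0.176) = 0. x = 1.7709e-03. Percent = (1.7709e-03/0.176) × 100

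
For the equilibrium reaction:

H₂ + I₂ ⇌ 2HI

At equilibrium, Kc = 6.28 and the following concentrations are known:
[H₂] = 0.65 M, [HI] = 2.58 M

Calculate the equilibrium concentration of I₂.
[I₂] = 1.6307 M

Kc = ([HI]^2) / ([H₂] × [I₂]) = 6.28
[I₂]^1 = (product terms)/(Kc · other reactant terms) = 6.6564 / (6.28 · 0.65) = 1.6307
[I₂] = 1.6307 M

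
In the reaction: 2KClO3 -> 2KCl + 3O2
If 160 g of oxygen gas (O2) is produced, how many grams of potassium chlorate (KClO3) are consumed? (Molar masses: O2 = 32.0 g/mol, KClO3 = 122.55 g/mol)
Moles of O2 = 160 g ÷ 32.0 g/mol = 5 mol
Mole ratio: 2 mol KClO3 / 3 mol O2
Moles of KClO3 = 5 × (2/3) = 3.33333 mol
Mass of KClO3 = 3.33333 mol × 122.55 g/mol = 408.5 g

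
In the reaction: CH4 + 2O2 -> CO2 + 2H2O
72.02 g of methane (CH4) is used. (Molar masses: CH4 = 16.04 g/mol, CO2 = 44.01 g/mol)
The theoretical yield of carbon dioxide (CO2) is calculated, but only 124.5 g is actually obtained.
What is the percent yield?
Moles of CH4 = 72.02 g ÷ 16.04 g/mol = 4.49002 mol
Mole ratio: 1 mol CO2 / 1 mol CH4
Moles of CO2 = 4.49002 × (1/1) = 4.49002 mol
Theoretical yield = 4.49002 mol × 44.01 g/mol = 197.61 g
Actual yield = 124.5 g
Percent yield = (124.5 / 197.61) × 100% = 63.0%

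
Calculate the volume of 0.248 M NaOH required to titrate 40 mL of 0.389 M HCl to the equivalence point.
V_{base} = 62.7 mL

At equivalence: moles acid = moles base.
moles HCl = 0.389 M × 0.04 L = 0.01556 mol
V_NaOH = 0.01556 mol ÷ 0.248 M = 0.06274 L = 62.7 mL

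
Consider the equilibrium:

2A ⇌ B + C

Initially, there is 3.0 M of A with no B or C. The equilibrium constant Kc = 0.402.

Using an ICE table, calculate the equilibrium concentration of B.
[B] = 0.839 M

ICE: [A] = 3.0 − 2x, [B] = [C] = x.
Kc = x²/(3.0 − 2x)² = 0.402 ⇒ √Kc = x/(3.0 − 2x).
x = √0.402·3.0/(1 + 2√0.402) = 0.63403·3.0/2.2681 = 0.83864.
[B] = x = 0.839 M.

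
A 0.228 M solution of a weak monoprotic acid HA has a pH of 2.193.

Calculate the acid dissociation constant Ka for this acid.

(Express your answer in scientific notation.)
K_a = 1.86e-04

[H⁺] = 10^(−pH) = 10^(−2.193) = 6.412e-03 M. For HA ⇌ H⁺ + A⁻, Ka = x²/(C − x) = (6.412e-03)²/(0.228 − 6.412e-03) = 1.86e-04.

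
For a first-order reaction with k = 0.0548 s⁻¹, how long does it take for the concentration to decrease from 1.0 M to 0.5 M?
12.65 s

From ln[A] = ln[A]₀ - k·t: t = ln([A]₀/[A])/k = ln(1.0/0.5)/0.0548 = ln(2.0000)/0.0548 = 0.6931/0.0548 = 12.65 s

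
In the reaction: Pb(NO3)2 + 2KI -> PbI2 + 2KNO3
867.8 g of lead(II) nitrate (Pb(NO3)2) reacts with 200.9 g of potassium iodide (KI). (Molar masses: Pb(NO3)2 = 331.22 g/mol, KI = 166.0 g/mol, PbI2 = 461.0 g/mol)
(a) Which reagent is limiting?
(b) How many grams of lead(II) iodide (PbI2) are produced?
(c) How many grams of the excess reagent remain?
(a) KI, (b) 279 g, (c) 667.4 g

Moles of Pb(NO3)2 = 867.8 g ÷ 331.22 g/mol = 2.62001 mol
Moles of KI = 200.9 g ÷ 166.0 g/mol = 1.21024 mol
Moles ÷ coefficient: Pb(NO3)2: 2.62001/1 = 2.62, KI: 1.21024/2 = 0.6051
(a) KI has the smaller value, so KI is the limiting reagent.
(b) Moles of PbI2 = 1.21024 mol KI × (1/2) = 0.60512 mol; mass = 0.60512 mol × 461.0 g/mol = 279 g
(c) Pb(NO3)2 consumed = 1.21024 × (1/2) = 0.60512 mol; remaining = 2.62001 − 0.60512 = 2.01489 mol; mass = 2.01489 mol × 331.22 g/mol = 667.4 g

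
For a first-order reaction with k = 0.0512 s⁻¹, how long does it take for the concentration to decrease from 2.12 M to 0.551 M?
26.32 s

From ln[A] = ln[A]₀ - k·t: t = ln([A]₀/[A])/k = ln(2.12/0.551)/0.0512 = ln(3.8475)/0.0512 = 1.3474/0.0512 = 26.32 s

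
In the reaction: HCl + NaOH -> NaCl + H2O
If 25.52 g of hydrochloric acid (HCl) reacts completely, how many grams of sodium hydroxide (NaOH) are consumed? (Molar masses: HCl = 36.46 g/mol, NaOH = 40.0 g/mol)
Moles of HCl = 25.52 g ÷ 36.46 g/mol = 0.699945 mol
Mole ratio: 1 mol NaOH / 1 mol HCl
Moles of NaOH = 0.699945 × (1/1) = 0.699945 mol
Mass of NaOH = 0.699945 mol × 40.0 g/mol = 28 g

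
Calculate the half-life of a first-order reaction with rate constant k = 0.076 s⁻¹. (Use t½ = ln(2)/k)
9.12 s

t½ = ln(2)/k = 0.6931/0.076 = 9.12 s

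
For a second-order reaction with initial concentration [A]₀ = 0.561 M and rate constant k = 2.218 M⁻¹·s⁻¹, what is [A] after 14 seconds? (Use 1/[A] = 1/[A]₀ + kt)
0.0305 M

1/[A] = 1/[A]₀ + k·t = 1/0.561 + (2.218)·(14) = 1.7825 + 31.0520 = 32.8345
[A] = 1/32.8345 = 0.0305 M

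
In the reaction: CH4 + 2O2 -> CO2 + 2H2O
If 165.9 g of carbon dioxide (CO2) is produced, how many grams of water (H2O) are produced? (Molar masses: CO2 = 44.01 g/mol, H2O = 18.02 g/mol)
Moles of CO2 = 165.9 g ÷ 44.01 g/mol = 3.7696 mol
Mole ratio: 2 mol H2O / 1 mol CO2
Moles of H2O = 3.7696 × (2/1) = 7.5392 mol
Mass of H2O = 7.5392 mol × 18.02 g/mol = 135.9 g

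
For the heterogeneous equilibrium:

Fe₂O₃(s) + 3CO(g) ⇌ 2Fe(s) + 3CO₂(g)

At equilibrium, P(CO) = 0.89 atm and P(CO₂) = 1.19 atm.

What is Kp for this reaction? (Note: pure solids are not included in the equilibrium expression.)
K_p = 2.390

Solids (Fe₂O₃, Fe) are excluded.
Kp = P(CO₂)³/P(CO)³ = (1.19)³/(0.89)³ = 1.685/0.705 = 2.390.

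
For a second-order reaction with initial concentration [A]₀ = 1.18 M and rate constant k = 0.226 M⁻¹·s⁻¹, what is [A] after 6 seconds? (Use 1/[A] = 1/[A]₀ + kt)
0.4538 M

1/[A] = 1/[A]₀ + k·t = 1/1.18 + (0.226)·(6) = 0.8475 + 1.3560 = 2.2035
[A] = 1/2.2035 = 0.4538 M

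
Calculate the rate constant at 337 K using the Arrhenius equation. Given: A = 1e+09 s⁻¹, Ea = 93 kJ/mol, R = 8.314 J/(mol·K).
3.84e-06 s⁻¹

k = A·exp(-Ea/(R·T)) = 1e+09·exp(-93000/(8.314·337)) = 1e+09·exp(-33.1927) = 1e+09·3.8422e-15 = 3.84e-06 s⁻¹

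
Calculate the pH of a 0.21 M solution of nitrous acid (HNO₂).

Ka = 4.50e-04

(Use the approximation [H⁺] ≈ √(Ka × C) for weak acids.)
pH = 2.01

[H⁺] = √(Ka × C) = √(4.50e-04 × 0.21) = 9.7211e-03. pH = -log(9.7211e-03)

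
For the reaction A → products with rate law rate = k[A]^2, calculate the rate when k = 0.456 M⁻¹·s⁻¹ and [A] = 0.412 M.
0.0774 M/s

rate = k·[A]^2 = 0.456·(0.412)^2 = 0.456·0.169744 = 0.0774 M/s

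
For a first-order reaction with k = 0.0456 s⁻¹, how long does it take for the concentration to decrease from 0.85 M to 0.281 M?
24.27 s

From ln[A] = ln[A]₀ - k·t: t = ln([A]₀/[A])/k = ln(0.85/0.281)/0.0456 = ln(3.0249)/0.0456 = 1.1069/0.0456 = 24.27 s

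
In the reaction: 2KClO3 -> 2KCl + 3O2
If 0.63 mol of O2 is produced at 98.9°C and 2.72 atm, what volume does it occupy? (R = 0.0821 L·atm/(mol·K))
T = 98.9°C + 273.15 = 372.05 K
V = nRT/P = (0.63 × 0.0821 × 372.05) / 2.72
V = 7.07 L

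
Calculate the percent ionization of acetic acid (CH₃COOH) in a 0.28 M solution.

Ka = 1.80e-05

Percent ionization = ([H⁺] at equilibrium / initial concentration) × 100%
Percent ionization = 0.799%

Let x = [H⁺]. Ka = x²/(C - x) ⇒ x² + (1.80e-05)x - (1.80e-05)(0.28) = 0. x = 2.2360e-03. Percent = (2.2360e-03/0.28) × 100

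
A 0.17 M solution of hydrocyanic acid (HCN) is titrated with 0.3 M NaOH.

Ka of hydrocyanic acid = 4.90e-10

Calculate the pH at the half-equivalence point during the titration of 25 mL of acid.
pH = pKa = 9.31

At the half-equivalence point, [HA] = [A⁻], so by Henderson–Hasselbalch pH = pKa + log(1) = pKa.
pKa = −log(4.90e-10) = 9.31.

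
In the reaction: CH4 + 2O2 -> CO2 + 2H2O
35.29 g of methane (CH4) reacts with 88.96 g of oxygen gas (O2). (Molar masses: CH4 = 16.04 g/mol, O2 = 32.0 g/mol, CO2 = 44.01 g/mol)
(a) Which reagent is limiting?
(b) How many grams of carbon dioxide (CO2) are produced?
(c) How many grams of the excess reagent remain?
(a) O2, (b) 61.17 g, (c) 12.99 g

Moles of CH4 = 35.29 g ÷ 16.04 g/mol = 2.20012 mol
Moles of O2 = 88.96 g ÷ 32.0 g/mol = 2.78 mol
Moles ÷ coefficient: CH4: 2.20012/1 = 2.2, O2: 2.78/2 = 1.39
(a) O2 has the smaller value, so O2 is the limiting reagent.
(b) Moles of CO2 = 2.78 mol O2 × (1/2) = 1.39 mol; mass = 1.39 mol × 44.01 g/mol = 61.17 g
(c) CH4 consumed = 2.78 × (1/2) = 1.39 mol; remaining = 2.20012 − 1.39 = 0.810125 mol; mass = 0.810125 mol × 16.04 g/mol = 12.99 g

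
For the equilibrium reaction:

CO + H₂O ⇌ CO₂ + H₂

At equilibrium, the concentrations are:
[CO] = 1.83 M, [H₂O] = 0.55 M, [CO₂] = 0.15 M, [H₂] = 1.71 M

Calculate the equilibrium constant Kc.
K_c = 0.2548

Kc = ([CO₂] × [H₂]) / ([CO] × [H₂O])
   = ((0.15)·(1.71)) / ((1.83)·(0.55))
   = 0.2565 / 1.0065 = 0.2548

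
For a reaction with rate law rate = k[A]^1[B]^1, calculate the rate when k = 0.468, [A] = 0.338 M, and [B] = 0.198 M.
0.03132 M/s

rate = k·[A]^1·[B]^1 = 0.468·(0.338)^1·(0.198)^1 = 0.468·0.338·0.198 = 0.03132 M/s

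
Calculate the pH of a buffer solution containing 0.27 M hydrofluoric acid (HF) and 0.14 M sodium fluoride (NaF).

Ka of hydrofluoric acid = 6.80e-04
pH = 2.88

pKa = -log(6.80e-04) = 3.17. pH = pKa + log([A⁻]/[HA]) = 3.17 + log(0.14/0.27)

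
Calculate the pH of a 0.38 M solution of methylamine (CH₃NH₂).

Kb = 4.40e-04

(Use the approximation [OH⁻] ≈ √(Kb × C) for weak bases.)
pH = 12.11

[OH⁻] = √(Kb × C) = √(4.40e-04 × 0.38) = 1.2931e-02. pOH = 1.89, pH = 14 - pOH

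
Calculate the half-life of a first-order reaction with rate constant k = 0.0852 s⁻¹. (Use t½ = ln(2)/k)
8.14 s

t½ = ln(2)/k = 0.6931/0.0852 = 8.14 s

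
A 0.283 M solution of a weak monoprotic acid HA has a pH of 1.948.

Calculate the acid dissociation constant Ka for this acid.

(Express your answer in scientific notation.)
K_a = 4.68e-04

[H⁺] = 10^(−pH) = 10^(−1.948) = 1.127e-02 M. For HA ⇌ H⁺ + A⁻, Ka = x²/(C − x) = (1.127e-02)²/(0.283 − 1.127e-02) = 4.68e-04.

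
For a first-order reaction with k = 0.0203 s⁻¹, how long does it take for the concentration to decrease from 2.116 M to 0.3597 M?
87.29 s

From ln[A] = ln[A]₀ - k·t: t = ln([A]₀/[A])/k = ln(2.116/0.3597)/0.0203 = ln(5.8827)/0.0203 = 1.7720/0.0203 = 87.29 s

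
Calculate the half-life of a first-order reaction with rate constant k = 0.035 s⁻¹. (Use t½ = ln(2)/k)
19.80 s

t½ = ln(2)/k = 0.6931/0.035 = 19.80 s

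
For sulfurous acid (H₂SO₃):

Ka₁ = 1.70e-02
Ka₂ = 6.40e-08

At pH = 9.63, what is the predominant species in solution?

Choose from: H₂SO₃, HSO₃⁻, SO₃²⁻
SO₃²⁻

pKa1 = 1.77, pKa2 = 7.19. Each pKa is the crossover between adjacent species; pH = 9.63 lies in the region where SO₃²⁻ predominates.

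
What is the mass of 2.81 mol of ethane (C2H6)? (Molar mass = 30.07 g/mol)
Mass = 2.81 mol × 30.07 g/mol = 84.5 g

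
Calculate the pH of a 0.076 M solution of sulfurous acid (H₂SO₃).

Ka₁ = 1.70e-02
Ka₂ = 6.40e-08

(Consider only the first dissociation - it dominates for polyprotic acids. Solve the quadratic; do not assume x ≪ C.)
pH = 1.55

x² + Ka₁·x − Ka₁·C = 0 with Ka₁ = 1.70e-02, C = 0.076.
x = (−Ka₁ + √(Ka₁² + 4·Ka₁·C))/2 = 2.8436e-02 M, so pH = 1.55.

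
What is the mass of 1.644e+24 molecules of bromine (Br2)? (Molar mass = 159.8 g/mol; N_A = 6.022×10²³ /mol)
Moles = 1.644e+24 ÷ 6.022×10²³ = 2.72999 mol
Mass = 2.72999 mol × 159.8 g/mol = 436.3 g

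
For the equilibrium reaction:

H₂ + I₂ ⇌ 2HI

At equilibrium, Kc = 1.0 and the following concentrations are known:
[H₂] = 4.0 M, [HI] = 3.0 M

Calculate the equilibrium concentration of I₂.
[I₂] = 2.2500 M

Kc = ([HI]^2) / ([H₂] × [I₂]) = 1.0
[I₂]^1 = (product terms)/(Kc · other reactant terms) = 9 / (1.0 · 4) = 2.25
[I₂] = 2.2500 M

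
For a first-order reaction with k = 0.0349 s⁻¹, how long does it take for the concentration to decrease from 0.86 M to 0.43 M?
19.86 s

From ln[A] = ln[A]₀ - k·t: t = ln([A]₀/[A])/k = ln(0.86/0.43)/0.0349 = ln(2.0000)/0.0349 = 0.6931/0.0349 = 19.86 s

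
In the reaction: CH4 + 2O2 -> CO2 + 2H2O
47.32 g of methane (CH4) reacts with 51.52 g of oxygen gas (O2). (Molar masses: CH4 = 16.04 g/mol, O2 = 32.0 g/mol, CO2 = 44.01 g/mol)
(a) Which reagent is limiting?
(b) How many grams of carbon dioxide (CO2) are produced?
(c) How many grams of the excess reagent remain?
(a) O2, (b) 35.43 g, (c) 34.41 g

Moles of CH4 = 47.32 g ÷ 16.04 g/mol = 2.95012 mol
Moles of O2 = 51.52 g ÷ 32.0 g/mol = 1.61 mol
Moles ÷ coefficient: CH4: 2.95012/1 = 2.95, O2: 1.61/2 = 0.805
(a) O2 has the smaller value, so O2 is the limiting reagent.
(b) Moles of CO2 = 1.61 mol O2 × (1/2) = 0.805 mol; mass = 0.805 mol × 44.01 g/mol = 35.43 g
(c) CH4 consumed = 1.61 × (1/2) = 0.805 mol; remaining = 2.95012 − 0.805 = 2.14512 mol; mass = 2.14512 mol × 16.04 g/mol = 34.41 g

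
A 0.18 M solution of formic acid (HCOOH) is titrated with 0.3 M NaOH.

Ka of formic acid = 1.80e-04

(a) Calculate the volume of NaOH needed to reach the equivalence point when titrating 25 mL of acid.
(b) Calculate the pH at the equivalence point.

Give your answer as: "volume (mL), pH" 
V = 15.0 mL, pH = 8.40

(a) At equivalence: moles acid = moles base.
moles acid = 0.18 × 0.025 = 0.0045 mol; V_NaOH = 0.0045/0.3 = 0.015 L = 15.0 mL.
(b) At equivalence, all acid → conjugate base A⁻ at [A⁻] = 0.0045/0.04 = 0.1125 M.
Kb = Kw/Ka = 1.0e-14/1.80e-04 = 5.556e-11; [OH⁻] = √(Kb·[A⁻]) = 2.500e-06; pOH = 5.60; pH = 14 − pOH = 8.40.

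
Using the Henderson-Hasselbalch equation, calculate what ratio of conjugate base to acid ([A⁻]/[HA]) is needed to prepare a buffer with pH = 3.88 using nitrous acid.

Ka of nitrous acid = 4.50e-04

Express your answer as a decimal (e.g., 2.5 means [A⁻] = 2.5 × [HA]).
[A⁻]/[HA] = 3.414

pKa = −log(4.50e-04) = 3.3468. pH = pKa + log([A⁻]/[HA]). 3.88 = 3.3468 + log(ratio). log(ratio) = 3.88 − 3.3468 = 0.5332. ratio = 10^(0.5332) = 3.414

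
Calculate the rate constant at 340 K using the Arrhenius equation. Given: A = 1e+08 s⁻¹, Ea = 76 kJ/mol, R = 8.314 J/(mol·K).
2.11e-04 s⁻¹

k = A·exp(-Ea/(R·T)) = 1e+08·exp(-76000/(8.314·340)) = 1e+08·exp(-26.8859) = 1e+08·2.1067e-12 = 2.11e-04 s⁻¹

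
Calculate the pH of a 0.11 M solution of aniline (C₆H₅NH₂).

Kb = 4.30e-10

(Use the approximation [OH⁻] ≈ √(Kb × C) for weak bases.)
pH = 8.84

[OH⁻] = √(Kb × C) = √(4.30e-10 × 0.11) = 6.8775e-06. pOH = 5.16, pH = 14 - pOH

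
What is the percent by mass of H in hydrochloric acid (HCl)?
Mass of H in formula = 1.008 × 1 = 1.008 g/mol
Molar mass = 36.46 g/mol
% H = (1.008/36.46) × 100% = 2.76%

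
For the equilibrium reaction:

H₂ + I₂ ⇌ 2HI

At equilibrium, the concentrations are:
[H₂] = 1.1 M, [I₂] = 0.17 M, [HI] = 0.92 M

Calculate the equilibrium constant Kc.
K_c = 4.5262

Kc = ([HI]^2) / ([H₂] × [I₂])
   = ((0.92)^2) / ((1.1)·(0.17))
   = 0.8464 / 0.187 = 4.5262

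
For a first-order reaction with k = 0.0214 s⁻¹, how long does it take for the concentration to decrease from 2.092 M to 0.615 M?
57.21 s

From ln[A] = ln[A]₀ - k·t: t = ln([A]₀/[A])/k = ln(2.092/0.615)/0.0214 = ln(3.4016)/0.0214 = 1.2243/0.0214 = 57.21 s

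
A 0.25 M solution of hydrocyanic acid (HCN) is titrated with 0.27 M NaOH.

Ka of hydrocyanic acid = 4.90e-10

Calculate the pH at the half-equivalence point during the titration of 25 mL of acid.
pH = pKa = 9.31

At the half-equivalence point, [HA] = [A⁻], so by Henderson–Hasselbalch pH = pKa + log(1) = pKa.
pKa = −log(4.90e-10) = 9.31.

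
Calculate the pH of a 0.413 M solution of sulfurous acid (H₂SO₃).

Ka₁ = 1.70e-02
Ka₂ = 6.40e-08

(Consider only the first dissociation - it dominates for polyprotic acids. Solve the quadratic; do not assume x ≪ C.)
pH = 1.12

x² + Ka₁·x − Ka₁·C = 0 with Ka₁ = 1.70e-02, C = 0.413.
x = (−Ka₁ + √(Ka₁² + 4·Ka₁·C))/2 = 7.5721e-02 M, so pH = 1.12.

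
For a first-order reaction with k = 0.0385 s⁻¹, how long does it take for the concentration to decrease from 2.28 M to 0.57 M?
36.01 s

From ln[A] = ln[A]₀ - k·t: t = ln([A]₀/[A])/k = ln(2.28/0.57)/0.0385 = ln(4.0000)/0.0385 = 1.3863/0.0385 = 36.01 s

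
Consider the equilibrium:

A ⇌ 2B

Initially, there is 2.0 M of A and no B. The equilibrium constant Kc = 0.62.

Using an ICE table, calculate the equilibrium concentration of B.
[B] = 0.969 M

ICE: [A] = 2.0 − x, [B] = 2x.
Kc = (2x)²/(2.0 − x) = 0.62 ⇒ 4x² + 0.62x − 1.24 = 0.
x = (−0.62 + √(0.62² + 4·4·1.24))/(2·4) = (−0.62 + √20.224)/8 = 0.48464.
[B] = 2x = 0.969 M.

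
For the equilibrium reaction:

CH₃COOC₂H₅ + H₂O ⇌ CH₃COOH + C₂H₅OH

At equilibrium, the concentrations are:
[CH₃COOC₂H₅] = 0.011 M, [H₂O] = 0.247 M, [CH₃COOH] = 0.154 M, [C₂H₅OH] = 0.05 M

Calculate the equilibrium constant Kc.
K_c = 2.8340

Kc = ([CH₃COOH] × [C₂H₅OH]) / ([CH₃COOC₂H₅] × [H₂O])
   = ((0.154)·(0.05)) / ((0.011)·(0.247))
   = 0.0077 / 0.002717 = 2.8340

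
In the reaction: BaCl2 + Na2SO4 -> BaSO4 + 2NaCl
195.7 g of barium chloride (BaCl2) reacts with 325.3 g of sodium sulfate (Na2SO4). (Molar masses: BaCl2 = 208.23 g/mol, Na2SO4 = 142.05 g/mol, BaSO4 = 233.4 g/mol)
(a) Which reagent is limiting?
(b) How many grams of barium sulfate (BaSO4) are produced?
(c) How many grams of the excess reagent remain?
(a) BaCl2, (b) 219.4 g, (c) 191.8 g

Moles of BaCl2 = 195.7 g ÷ 208.23 g/mol = 0.939826 mol
Moles of Na2SO4 = 325.3 g ÷ 142.05 g/mol = 2.29004 mol
Moles ÷ coefficient: BaCl2: 0.939826/1 = 0.9398, Na2SO4: 2.29004/1 = 2.29
(a) BaCl2 has the smaller value, so BaCl2 is the limiting reagent.
(b) Moles of BaSO4 = 0.939826 mol BaCl2 × (1/1) = 0.939826 mol; mass = 0.939826 mol × 233.4 g/mol = 219.4 g
(c) Na2SO4 consumed = 0.939826 × (1/1) = 0.939826 mol; remaining = 2.29004 − 0.939826 = 1.35021 mol; mass = 1.35021 mol × 142.05 g/mol = 191.8 g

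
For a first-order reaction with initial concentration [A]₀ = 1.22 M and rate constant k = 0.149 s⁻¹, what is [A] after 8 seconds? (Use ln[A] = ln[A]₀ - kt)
0.3704 M

ln[A] = ln[A]₀ - k·t = ln(1.22) - (0.149)·(8) = 0.1989 - 1.1920 = -0.9931
[A] = e^(-0.9931) = 0.3704 M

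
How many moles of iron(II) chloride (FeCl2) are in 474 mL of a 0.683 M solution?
Moles = Molarity × Volume (L)
Moles = 0.683 M × 0.474 L = 0.3237 mol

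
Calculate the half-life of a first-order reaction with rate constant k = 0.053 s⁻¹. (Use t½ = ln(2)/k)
13.08 s

t½ = ln(2)/k = 0.6931/0.053 = 13.08 s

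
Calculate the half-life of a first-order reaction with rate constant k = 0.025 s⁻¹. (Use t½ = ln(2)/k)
27.73 s

t½ = ln(2)/k = 0.6931/0.025 = 27.73 s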